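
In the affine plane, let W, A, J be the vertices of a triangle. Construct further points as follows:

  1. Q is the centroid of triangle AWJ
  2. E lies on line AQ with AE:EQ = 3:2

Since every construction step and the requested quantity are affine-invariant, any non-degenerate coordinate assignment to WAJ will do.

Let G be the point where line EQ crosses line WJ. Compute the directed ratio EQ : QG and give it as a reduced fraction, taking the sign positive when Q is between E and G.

EQ:QG = 4/5

Assign W = (0, 0), A = (1, 0), J = (0, 1) — the answer is frame-independent, so this choice is without loss of generality.
1. Q is the centroid of triangle AWJ ⇒ Q = (1/3, 1/3)
2. E lies on line AQ with AE:EQ = 3:2 ⇒ E = (3/5, 1/5)
line EQ meets WJ at G = (0, 1/2)
Q = E + t·(G−E) with t = 4/9, so EQ:QG = 4/9:5/9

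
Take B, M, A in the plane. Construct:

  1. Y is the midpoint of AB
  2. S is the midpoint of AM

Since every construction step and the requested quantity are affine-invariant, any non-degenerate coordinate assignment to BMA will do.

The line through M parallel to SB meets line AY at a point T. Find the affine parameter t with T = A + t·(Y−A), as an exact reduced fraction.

t = 4

Assign B = (0, 0), M = (1, 0), A = (0, 1) — the answer is frame-independent, so this choice is without loss of generality.
1. Y is the midpoint of AB ⇒ Y = (0, 1/2)
2. S is the midpoint of AM ⇒ S = (1/2, 1/2)
through M parallel to SB: direction (-1/2, -1/2); meets AY at T = (0, -1)
T = A + t·(Y−A) with t = 4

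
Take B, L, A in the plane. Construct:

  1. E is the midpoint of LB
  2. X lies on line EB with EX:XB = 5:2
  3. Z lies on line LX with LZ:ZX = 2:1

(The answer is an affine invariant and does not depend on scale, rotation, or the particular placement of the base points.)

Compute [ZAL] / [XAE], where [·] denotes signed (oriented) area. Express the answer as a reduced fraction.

[ZAL]:[XAE] = 8/5

Work in coordinates with B = (0, 0), L = (1, 0), A = (0, 1).
1. E is the midpoint of LB ⇒ E = (1/2, 0)
2. X lies on line EB with EX:XB = 5:2 ⇒ X = (1/7, 0)
3. Z lies on line LX with LZ:ZX = 2:1 ⇒ Z = (3/7, 0)
2·[ZAL] = -4/7, 2·[XAE] = -5/14
[ZAL]:[XAE] = -4/7:-5/14 = 8/5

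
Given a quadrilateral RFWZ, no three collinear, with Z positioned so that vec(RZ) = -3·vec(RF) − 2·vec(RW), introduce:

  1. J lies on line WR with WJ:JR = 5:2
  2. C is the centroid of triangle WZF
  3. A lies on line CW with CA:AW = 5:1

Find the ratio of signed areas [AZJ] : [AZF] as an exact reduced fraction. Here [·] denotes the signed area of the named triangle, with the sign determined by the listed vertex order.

[AZJ]:[AZF] = 109/336

Choose coordinates R = (0, 0), F = (1, 0), W = (0, 1), Z = (-3, -2).
1. J lies on line WR with WJ:JR = 5:2 ⇒ J = (0, 2/7)
2. C is the centroid of triangle WZF ⇒ C = (-2/3, -1/3)
3. A lies on line CW with CA:AW = 5:1 ⇒ A = (-1/9, 7/9)
2·[AZJ] = 109/63, 2·[AZF] = 16/3
[AZJ]:[AZF] = 109/63:16/3 = 109/336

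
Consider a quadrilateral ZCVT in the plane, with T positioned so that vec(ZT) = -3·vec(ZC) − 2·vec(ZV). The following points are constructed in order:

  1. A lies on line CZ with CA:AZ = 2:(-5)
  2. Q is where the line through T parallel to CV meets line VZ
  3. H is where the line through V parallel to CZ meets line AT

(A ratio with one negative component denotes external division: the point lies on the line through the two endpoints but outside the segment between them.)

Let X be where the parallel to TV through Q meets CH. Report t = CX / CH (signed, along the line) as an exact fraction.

Choose coordinates Z = (0, 0), C = (1, 0), V = (0, 1), T = (-3, -2).
1. A lies on line CZ with CA:AZ = 2:(-5) ⇒ A = (5/3, 0)
2. Q is where the line through T parallel to CV meets line VZ ⇒ Q = (0, -5)
3. H is where the line through V parallel to CZ meets line AT ⇒ H = (4, 1)
through Q parallel to TV: direction (3, 3); meets CH at X = (7, 2)
X = C + t·(H−C) with t = 2

t = 2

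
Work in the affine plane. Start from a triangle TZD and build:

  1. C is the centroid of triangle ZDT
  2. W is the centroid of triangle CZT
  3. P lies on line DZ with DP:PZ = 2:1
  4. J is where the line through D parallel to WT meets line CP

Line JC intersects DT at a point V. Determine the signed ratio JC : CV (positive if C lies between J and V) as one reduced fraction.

JC:CV = -9

Work in coordinates with T = (0, 0), Z = (1, 0), D = (0, 1).
1. C is the centroid of triangle ZDT ⇒ C = (1/3, 1/3)
2. W is the centroid of triangle CZT ⇒ W = (4/9, 1/9)
3. P lies on line DZ with DP:PZ = 2:1 ⇒ P = (2/3, 1/3)
4. J is where the line through D parallel to WT meets line CP ⇒ J = (-8/3, 1/3)
line JC meets DT at V = (0, 1/3)
C = J + t·(V−J) with t = 9/8, so JC:CV = 9/8:-1/8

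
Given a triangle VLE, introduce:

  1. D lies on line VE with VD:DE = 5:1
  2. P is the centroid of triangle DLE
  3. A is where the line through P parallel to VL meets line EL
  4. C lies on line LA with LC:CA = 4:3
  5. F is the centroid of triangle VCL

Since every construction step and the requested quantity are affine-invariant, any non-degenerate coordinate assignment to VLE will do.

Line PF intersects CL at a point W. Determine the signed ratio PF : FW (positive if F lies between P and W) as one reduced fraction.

PF:FW = -5/6

Work in coordinates with V = (0, 0), L = (1, 0), E = (0, 1).
1. D lies on line VE with VD:DE = 5:1 ⇒ D = (0, 5/6)
2. P is the centroid of triangle DLE ⇒ P = (1/3, 11/18)
3. A is where the line through P parallel to VL meets line EL ⇒ A = (7/18, 11/18)
4. C lies on line LA with LC:CA = 4:3 ⇒ C = (41/63, 22/63)
5. F is the centroid of triangle VCL ⇒ F = (104/189, 22/189)
line PF meets CL at W = (274/945, 671/945)
F = P + t·(W−P) with t = -5, so PF:FW = -5:6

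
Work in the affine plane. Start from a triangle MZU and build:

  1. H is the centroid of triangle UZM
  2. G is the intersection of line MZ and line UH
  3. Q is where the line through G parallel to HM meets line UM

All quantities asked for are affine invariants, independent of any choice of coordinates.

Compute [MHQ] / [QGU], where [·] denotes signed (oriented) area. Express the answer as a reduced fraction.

[MHQ]:[QGU] = -2/9

Choose coordinates M = (0, 0), Z = (1, 0), U = (0, 1).
1. H is the centroid of triangle UZM ⇒ H = (1/3, 1/3)
2. G is the intersection of line MZ and line UH ⇒ G = (1/2, 0)
3. Q is where the line through G parallel to HM meets line UM ⇒ Q = (0, -1/2)
2·[MHQ] = -1/6, 2·[QGU] = 3/4
[MHQ]:[QGU] = -1/6:3/4 = -2/9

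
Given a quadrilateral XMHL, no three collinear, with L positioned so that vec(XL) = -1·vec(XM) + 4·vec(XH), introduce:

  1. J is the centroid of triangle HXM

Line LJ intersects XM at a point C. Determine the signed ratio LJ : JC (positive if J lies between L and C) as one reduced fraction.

LJ:JC = 11

Assign X = (0, 0), M = (1, 0), H = (0, 1), L = (-1, 4) — the answer is frame-independent, so this choice is without loss of generality.
1. J is the centroid of triangle HXM ⇒ J = (1/3, 1/3)
line LJ meets XM at C = (5/11, 0)
J = L + t·(C−L) with t = 11/12, so LJ:JC = 11/12:1/12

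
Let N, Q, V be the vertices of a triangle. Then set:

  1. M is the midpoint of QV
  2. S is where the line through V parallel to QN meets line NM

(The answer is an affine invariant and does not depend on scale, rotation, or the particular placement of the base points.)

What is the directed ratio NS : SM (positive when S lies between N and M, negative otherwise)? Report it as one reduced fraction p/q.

Set N = (0, 0), Q = (1, 0), V = (0, 1); any affine frame gives the same invariant.
1. M is the midpoint of QV ⇒ M = (1/2, 1/2)
2. S is where the line through V parallel to QN meets line NM ⇒ S = (1, 1)
S = N + t·(M−N) with t = 2, so NS:SM = t:(1−t) = 2:-1

NS:SM = -2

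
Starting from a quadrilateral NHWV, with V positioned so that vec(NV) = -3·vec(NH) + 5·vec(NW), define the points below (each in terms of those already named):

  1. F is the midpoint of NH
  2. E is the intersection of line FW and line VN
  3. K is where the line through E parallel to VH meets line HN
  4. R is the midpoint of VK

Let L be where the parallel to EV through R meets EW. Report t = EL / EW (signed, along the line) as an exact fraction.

Set N = (0, 0), H = (1, 0), W = (0, 1), V = (-3, 5); any affine frame gives the same invariant.
1. F is the midpoint of NH ⇒ F = (1/2, 0)
2. E is the intersection of line FW and line VN ⇒ E = (3, -5)
3. K is where the line through E parallel to VH meets line HN ⇒ K = (-1, 0)
4. R is the midpoint of VK ⇒ R = (-2, 5/2)
through R parallel to EV: direction (-6, 10); meets EW at L = (11/2, -10)
L = E + t·(W−E) with t = -5/6

t = -5/6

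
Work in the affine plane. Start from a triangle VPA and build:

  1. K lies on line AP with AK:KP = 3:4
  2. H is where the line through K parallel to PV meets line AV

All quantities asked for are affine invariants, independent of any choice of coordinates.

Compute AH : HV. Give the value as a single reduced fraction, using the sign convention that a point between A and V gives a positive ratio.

Set V = (0, 0), P = (1, 0), A = (0, 1); any affine frame gives the same invariant.
1. K lies on line AP with AK:KP = 3:4 ⇒ K = (3/7, 4/7)
2. H is where the line through K parallel to PV meets line AV ⇒ H = (0, 4/7)
H = A + t·(V−A) with t = 3/7, so AH:HV = t:(1−t) = 3/7:4/7

AH:HV = 3/4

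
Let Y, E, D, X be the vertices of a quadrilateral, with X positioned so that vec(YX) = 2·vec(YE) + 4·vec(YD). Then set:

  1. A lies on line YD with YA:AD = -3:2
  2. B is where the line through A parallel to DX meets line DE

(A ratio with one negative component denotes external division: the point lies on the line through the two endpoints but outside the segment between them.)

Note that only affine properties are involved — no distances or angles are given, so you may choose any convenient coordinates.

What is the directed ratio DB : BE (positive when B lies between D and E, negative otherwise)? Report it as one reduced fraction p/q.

DB:BE = -4/9

Work in coordinates with Y = (0, 0), E = (1, 0), D = (0, 1), X = (2, 4).
1. A lies on line YD with YA:AD = -3:2 ⇒ A = (0, 3)
2. B is where the line through A parallel to DX meets line DE ⇒ B = (-4/5, 9/5)
B = D + t·(E−D) with t = -4/5, so DB:BE = t:(1−t) = -4/5:9/5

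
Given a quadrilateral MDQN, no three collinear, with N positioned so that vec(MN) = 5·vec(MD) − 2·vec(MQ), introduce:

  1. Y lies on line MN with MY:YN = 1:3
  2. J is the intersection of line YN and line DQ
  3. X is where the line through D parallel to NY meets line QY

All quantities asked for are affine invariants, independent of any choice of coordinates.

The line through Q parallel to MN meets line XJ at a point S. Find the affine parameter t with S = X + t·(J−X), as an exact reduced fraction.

t = -3/2

Choose coordinates M = (0, 0), D = (1, 0), Q = (0, 1), N = (5, -2).
1. Y lies on line MN with MY:YN = 1:3 ⇒ Y = (5/4, -1/2)
2. J is the intersection of line YN and line DQ ⇒ J = (5/3, -2/3)
3. X is where the line through D parallel to NY meets line QY ⇒ X = (3/4, 1/10)
through Q parallel to MN: direction (5, -2); meets XJ at S = (-5/8, 5/4)
S = X + t·(J−X) with t = -3/2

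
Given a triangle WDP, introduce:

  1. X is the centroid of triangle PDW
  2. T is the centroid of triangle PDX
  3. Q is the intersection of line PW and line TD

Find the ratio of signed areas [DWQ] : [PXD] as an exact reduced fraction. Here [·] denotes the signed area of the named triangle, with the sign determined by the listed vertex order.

[DWQ]:[PXD] = -12/5

Assign W = (0, 0), D = (1, 0), P = (0, 1) — the answer is frame-independent, so this choice is without loss of generality.
1. X is the centroid of triangle PDW ⇒ X = (1/3, 1/3)
2. T is the centroid of triangle PDX ⇒ T = (4/9, 4/9)
3. Q is the intersection of line PW and line TD ⇒ Q = (0, 4/5)
2·[DWQ] = -4/5, 2·[PXD] = 1/3
[DWQ]:[PXD] = -4/5:1/3 = -12/5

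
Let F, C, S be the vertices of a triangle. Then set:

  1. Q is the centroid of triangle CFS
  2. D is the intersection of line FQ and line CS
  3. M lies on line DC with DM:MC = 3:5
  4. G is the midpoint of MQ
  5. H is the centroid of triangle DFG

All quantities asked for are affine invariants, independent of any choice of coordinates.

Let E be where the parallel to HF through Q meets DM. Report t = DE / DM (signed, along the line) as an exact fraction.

t = 1/11

Assign F = (0, 0), C = (1, 0), S = (0, 1) — the answer is frame-independent, so this choice is without loss of generality.
1. Q is the centroid of triangle CFS ⇒ Q = (1/3, 1/3)
2. D is the intersection of line FQ and line CS ⇒ D = (1/2, 1/2)
3. M lies on line DC with DM:MC = 3:5 ⇒ M = (11/16, 5/16)
4. G is the midpoint of MQ ⇒ G = (49/96, 31/96)
5. H is the centroid of triangle DFG ⇒ H = (97/288, 79/288)
through Q parallel to HF: direction (-97/288, -79/288); meets DM at E = (91/176, 85/176)
E = D + t·(M−D) with t = 1/11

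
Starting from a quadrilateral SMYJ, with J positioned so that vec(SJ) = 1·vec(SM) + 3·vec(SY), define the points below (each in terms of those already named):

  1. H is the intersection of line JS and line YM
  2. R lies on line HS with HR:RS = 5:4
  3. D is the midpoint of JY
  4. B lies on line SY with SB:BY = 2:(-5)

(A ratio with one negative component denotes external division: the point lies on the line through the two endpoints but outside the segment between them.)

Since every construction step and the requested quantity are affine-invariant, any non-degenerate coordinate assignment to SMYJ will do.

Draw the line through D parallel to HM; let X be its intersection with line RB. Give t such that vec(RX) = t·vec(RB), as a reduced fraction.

Assign S = (0, 0), M = (1, 0), Y = (0, 1), J = (1, 3) — the answer is frame-independent, so this choice is without loss of generality.
1. H is the intersection of line JS and line YM ⇒ H = (1/4, 3/4)
2. R lies on line HS with HR:RS = 5:4 ⇒ R = (1/9, 1/3)
3. D is the midpoint of JY ⇒ D = (1/2, 2)
4. B lies on line SY with SB:BY = 2:(-5) ⇒ B = (0, -2/3)
through D parallel to HM: direction (3/4, -3/4); meets RB at X = (19/60, 131/60)
X = R + t·(B−R) with t = -37/20

t = -37/20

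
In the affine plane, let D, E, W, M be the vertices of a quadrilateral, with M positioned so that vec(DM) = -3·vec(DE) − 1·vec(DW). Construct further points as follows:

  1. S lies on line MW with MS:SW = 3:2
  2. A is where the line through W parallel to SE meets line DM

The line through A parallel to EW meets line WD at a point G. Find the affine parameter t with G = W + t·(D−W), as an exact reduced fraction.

t = -15/7

Choose coordinates D = (0, 0), E = (1, 0), W = (0, 1), M = (-3, -1).
1. S lies on line MW with MS:SW = 3:2 ⇒ S = (-6/5, 1/5)
2. A is where the line through W parallel to SE meets line DM ⇒ A = (33/14, 11/14)
through A parallel to EW: direction (-1, 1); meets WD at G = (0, 22/7)
G = W + t·(D−W) with t = -15/7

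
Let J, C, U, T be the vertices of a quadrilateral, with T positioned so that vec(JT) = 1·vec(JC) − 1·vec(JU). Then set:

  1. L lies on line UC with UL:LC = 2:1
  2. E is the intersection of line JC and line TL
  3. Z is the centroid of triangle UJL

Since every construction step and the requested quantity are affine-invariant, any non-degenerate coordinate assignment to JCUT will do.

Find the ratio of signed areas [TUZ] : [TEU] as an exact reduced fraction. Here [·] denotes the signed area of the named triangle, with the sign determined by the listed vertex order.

Set J = (0, 0), C = (1, 0), U = (0, 1), T = (1, -1); any affine frame gives the same invariant.
1. L lies on line UC with UL:LC = 2:1 ⇒ L = (2/3, 1/3)
2. E is the intersection of line JC and line TL ⇒ E = (3/4, 0)
3. Z is the centroid of triangle UJL ⇒ Z = (2/9, 4/9)
2·[TUZ] = 1/9, 2·[TEU] = 1/2
[TUZ]:[TEU] = 1/9:1/2 = 2/9

[TUZ]:[TEU] = 2/9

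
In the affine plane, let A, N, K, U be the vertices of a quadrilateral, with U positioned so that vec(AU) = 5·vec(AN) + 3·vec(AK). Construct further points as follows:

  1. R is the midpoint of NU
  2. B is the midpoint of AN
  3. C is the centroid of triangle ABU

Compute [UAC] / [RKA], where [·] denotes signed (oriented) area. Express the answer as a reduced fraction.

Work in coordinates with A = (0, 0), N = (1, 0), K = (0, 1), U = (5, 3).
1. R is the midpoint of NU ⇒ R = (3, 3/2)
2. B is the midpoint of AN ⇒ B = (1/2, 0)
3. C is the centroid of triangle ABU ⇒ C = (11/6, 1)
2·[UAC] = 1/2, 2·[RKA] = 3
[UAC]:[RKA] = 1/2:3 = 1/6

[UAC]:[RKA] = 1/6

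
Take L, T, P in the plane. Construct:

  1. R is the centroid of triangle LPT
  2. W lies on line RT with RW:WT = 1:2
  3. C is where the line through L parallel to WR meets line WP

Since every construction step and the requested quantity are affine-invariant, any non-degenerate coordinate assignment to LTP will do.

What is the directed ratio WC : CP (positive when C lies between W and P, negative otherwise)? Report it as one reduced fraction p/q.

Assign L = (0, 0), T = (1, 0), P = (0, 1) — the answer is frame-independent, so this choice is without loss of generality.
1. R is the centroid of triangle LPT ⇒ R = (1/3, 1/3)
2. W lies on line RT with RW:WT = 1:2 ⇒ W = (5/9, 2/9)
3. C is where the line through L parallel to WR meets line WP ⇒ C = (10/9, -5/9)
C = W + t·(P−W) with t = -1, so WC:CP = t:(1−t) = -1:2

WC:CP = -1/2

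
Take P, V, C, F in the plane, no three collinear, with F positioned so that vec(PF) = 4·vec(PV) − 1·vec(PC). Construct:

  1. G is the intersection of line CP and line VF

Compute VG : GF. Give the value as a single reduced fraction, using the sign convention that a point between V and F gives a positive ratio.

VG:GF = -1/4

Choose coordinates P = (0, 0), V = (1, 0), C = (0, 1), F = (4, -1).
1. G is the intersection of line CP and line VF ⇒ G = (0, 1/3)
G = V + t·(F−V) with t = -1/3, so VG:GF = t:(1−t) = -1/3:4/3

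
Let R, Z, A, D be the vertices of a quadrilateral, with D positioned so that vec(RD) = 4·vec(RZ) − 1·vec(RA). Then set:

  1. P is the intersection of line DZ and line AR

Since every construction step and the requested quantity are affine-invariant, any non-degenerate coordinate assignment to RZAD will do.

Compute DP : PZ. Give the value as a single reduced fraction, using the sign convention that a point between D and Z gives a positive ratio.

Set R = (0, 0), Z = (1, 0), A = (0, 1), D = (4, -1); any affine frame gives the same invariant.
1. P is the intersection of line DZ and line AR ⇒ P = (0, 1/3)
P = D + t·(Z−D) with t = 4/3, so DP:PZ = t:(1−t) = 4/3:-1/3

DP:PZ = -4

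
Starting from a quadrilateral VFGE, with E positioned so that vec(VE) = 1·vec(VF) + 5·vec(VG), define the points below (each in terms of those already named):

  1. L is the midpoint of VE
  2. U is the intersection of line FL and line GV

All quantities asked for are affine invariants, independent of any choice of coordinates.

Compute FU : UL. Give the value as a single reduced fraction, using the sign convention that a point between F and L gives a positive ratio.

FU:UL = -2

Set V = (0, 0), F = (1, 0), G = (0, 1), E = (1, 5); any affine frame gives the same invariant.
1. L is the midpoint of VE ⇒ L = (1/2, 5/2)
2. U is the intersection of line FL and line GV ⇒ U = (0, 5)
U = F + t·(L−F) with t = 2, so FU:UL = t:(1−t) = 2:-1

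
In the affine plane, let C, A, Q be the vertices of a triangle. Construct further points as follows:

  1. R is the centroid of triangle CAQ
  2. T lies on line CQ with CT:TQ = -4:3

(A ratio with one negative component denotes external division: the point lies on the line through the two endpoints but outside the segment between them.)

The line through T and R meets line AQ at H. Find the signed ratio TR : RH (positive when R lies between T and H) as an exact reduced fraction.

TR:RH = -10

Assign C = (0, 0), A = (1, 0), Q = (0, 1) — the answer is frame-independent, so this choice is without loss of generality.
1. R is the centroid of triangle CAQ ⇒ R = (1/3, 1/3)
2. T lies on line CQ with CT:TQ = -4:3 ⇒ T = (0, 4)
line TR meets AQ at H = (3/10, 7/10)
R = T + t·(H−T) with t = 10/9, so TR:RH = 10/9:-1/9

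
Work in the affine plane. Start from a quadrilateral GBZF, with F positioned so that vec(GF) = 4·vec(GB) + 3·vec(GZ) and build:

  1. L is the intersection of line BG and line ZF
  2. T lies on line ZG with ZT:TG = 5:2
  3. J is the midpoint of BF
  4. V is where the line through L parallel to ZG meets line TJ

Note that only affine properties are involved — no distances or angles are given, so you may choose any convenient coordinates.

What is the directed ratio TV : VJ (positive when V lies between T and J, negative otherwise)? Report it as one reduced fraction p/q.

Assign G = (0, 0), B = (1, 0), Z = (0, 1), F = (4, 3) — the answer is frame-independent, so this choice is without loss of generality.
1. L is the intersection of line BG and line ZF ⇒ L = (-2, 0)
2. T lies on line ZG with ZT:TG = 5:2 ⇒ T = (0, 2/7)
3. J is the midpoint of BF ⇒ J = (5/2, 3/2)
4. V is where the line through L parallel to ZG meets line TJ ⇒ V = (-2, -24/35)
V = T + t·(J−T) with t = -4/5, so TV:VJ = t:(1−t) = -4/5:9/5

TV:VJ = -4/9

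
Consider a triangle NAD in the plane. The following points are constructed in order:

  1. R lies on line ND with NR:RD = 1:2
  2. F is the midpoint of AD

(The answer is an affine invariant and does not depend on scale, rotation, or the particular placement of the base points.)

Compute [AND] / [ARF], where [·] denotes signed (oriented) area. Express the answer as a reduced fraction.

[AND]:[ARF] = 3

Choose coordinates N = (0, 0), A = (1, 0), D = (0, 1).
1. R lies on line ND with NR:RD = 1:2 ⇒ R = (0, 1/3)
2. F is the midpoint of AD ⇒ F = (1/2, 1/2)
2·[AND] = -1, 2·[ARF] = -1/3
[AND]:[ARF] = -1:-1/3 = 3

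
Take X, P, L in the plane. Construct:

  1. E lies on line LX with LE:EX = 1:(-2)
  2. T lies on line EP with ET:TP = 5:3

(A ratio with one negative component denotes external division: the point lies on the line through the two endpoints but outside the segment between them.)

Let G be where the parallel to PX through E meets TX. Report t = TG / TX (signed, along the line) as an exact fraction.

Choose coordinates X = (0, 0), P = (1, 0), L = (0, 1).
1. E lies on line LX with LE:EX = 1:(-2) ⇒ E = (0, 2)
2. T lies on line EP with ET:TP = 5:3 ⇒ T = (5/8, 3/4)
through E parallel to PX: direction (-1, 0); meets TX at G = (5/3, 2)
G = T + t·(X−T) with t = -5/3

t = -5/3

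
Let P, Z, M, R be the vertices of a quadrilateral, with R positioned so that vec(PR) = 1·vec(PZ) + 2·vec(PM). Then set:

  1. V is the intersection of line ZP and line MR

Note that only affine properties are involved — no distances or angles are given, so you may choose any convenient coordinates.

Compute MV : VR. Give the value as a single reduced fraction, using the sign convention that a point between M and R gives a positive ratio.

Work in coordinates with P = (0, 0), Z = (1, 0), M = (0, 1), R = (1, 2).
1. V is the intersection of line ZP and line MR ⇒ V = (-1, 0)
V = M + t·(R−M) with t = -1, so MV:VR = t:(1−t) = -1:2

MV:VR = -1/2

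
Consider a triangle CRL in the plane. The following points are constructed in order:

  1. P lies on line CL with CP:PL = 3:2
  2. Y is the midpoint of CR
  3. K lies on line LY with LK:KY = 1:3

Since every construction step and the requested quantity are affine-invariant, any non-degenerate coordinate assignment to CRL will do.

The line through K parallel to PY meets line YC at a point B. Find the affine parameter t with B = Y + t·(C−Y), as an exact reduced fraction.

t = -1/2

Work in coordinates with C = (0, 0), R = (1, 0), L = (0, 1).
1. P lies on line CL with CP:PL = 3:2 ⇒ P = (0, 3/5)
2. Y is the midpoint of CR ⇒ Y = (1/2, 0)
3. K lies on line LY with LK:KY = 1:3 ⇒ K = (1/8, 3/4)
through K parallel to PY: direction (1/2, -3/5); meets YC at B = (3/4, 0)
B = Y + t·(C−Y) with t = -1/2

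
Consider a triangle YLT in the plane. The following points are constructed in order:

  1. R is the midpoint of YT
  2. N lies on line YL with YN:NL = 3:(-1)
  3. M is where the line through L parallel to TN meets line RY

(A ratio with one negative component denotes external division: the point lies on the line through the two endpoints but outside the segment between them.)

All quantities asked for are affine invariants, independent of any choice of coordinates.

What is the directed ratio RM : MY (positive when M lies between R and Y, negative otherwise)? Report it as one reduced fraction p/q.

RM:MY = -1/4

Set Y = (0, 0), L = (1, 0), T = (0, 1); any affine frame gives the same invariant.
1. R is the midpoint of YT ⇒ R = (0, 1/2)
2. N lies on line YL with YN:NL = 3:(-1) ⇒ N = (3/2, 0)
3. M is where the line through L parallel to TN meets line RY ⇒ M = (0, 2/3)
M = R + t·(Y−R) with t = -1/3, so RM:MY = t:(1−t) = -1/3:4/3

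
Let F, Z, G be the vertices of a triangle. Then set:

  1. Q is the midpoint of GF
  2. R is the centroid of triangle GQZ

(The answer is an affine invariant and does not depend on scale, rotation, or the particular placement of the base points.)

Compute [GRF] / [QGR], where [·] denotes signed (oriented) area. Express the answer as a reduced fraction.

[GRF]:[QGR] = 2

Work in coordinates with F = (0, 0), Z = (1, 0), G = (0, 1).
1. Q is the midpoint of GF ⇒ Q = (0, 1/2)
2. R is the centroid of triangle GQZ ⇒ R = (1/3, 1/2)
2·[GRF] = -1/3, 2·[QGR] = -1/6
[GRF]:[QGR] = -1/3:-1/6 = 2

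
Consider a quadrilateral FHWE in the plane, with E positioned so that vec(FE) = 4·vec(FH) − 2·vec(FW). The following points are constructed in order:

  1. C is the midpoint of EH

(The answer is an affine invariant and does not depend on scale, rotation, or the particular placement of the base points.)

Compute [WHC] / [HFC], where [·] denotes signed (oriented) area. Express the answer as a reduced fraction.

[WHC]:[HFC] = 1/2

Set F = (0, 0), H = (1, 0), W = (0, 1), E = (4, -2); any affine frame gives the same invariant.
1. C is the midpoint of EH ⇒ C = (5/2, -1)
2·[WHC] = 1/2, 2·[HFC] = 1
[WHC]:[HFC] = 1/2:1 = 1/2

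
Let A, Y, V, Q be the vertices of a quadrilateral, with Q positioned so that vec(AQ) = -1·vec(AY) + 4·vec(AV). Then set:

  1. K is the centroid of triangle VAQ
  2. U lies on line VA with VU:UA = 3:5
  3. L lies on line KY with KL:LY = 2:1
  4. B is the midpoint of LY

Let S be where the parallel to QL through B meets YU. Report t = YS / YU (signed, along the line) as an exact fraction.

t = 12/89

Choose coordinates A = (0, 0), Y = (1, 0), V = (0, 1), Q = (-1, 4).
1. K is the centroid of triangle VAQ ⇒ K = (-1/3, 5/3)
2. U lies on line VA with VU:UA = 3:5 ⇒ U = (0, 5/8)
3. L lies on line KY with KL:LY = 2:1 ⇒ L = (5/9, 5/9)
4. B is the midpoint of LY ⇒ B = (7/9, 5/18)
through B parallel to QL: direction (14/9, -31/9); meets YU at S = (77/89, 15/178)
S = Y + t·(U−Y) with t = 12/89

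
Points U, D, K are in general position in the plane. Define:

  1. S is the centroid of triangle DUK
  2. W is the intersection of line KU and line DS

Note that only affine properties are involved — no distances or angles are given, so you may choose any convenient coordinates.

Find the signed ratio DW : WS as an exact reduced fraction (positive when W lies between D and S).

DW:WS = -3

Work in coordinates with U = (0, 0), D = (1, 0), K = (0, 1).
1. S is the centroid of triangle DUK ⇒ S = (1/3, 1/3)
2. W is the intersection of line KU and line DS ⇒ W = (0, 1/2)
W = D + t·(S−D) with t = 3/2, so DW:WS = t:(1−t) = 3/2:-1/2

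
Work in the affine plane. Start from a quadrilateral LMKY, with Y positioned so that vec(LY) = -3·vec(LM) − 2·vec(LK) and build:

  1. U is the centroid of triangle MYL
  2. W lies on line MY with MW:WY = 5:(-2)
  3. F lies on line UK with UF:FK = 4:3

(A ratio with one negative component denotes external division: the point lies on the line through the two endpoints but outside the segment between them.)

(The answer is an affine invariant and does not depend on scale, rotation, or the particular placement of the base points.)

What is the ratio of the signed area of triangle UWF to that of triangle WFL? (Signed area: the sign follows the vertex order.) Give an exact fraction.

[UWF]:[WFL] = 118/81

Assign L = (0, 0), M = (1, 0), K = (0, 1), Y = (-3, -2) — the answer is frame-independent, so this choice is without loss of generality.
1. U is the centroid of triangle MYL ⇒ U = (-2/3, -2/3)
2. W lies on line MY with MW:WY = 5:(-2) ⇒ W = (-17/3, -10/3)
3. F lies on line UK with UF:FK = 4:3 ⇒ F = (-2/7, 2/7)
2·[UWF] = -236/63, 2·[WFL] = -18/7
[UWF]:[WFL] = -236/63:-18/7 = 118/81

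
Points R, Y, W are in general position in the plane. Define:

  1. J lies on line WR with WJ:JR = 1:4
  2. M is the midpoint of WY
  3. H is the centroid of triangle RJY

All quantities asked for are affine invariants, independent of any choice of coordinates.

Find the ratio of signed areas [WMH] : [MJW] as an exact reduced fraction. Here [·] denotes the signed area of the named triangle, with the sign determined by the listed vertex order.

Work in coordinates with R = (0, 0), Y = (1, 0), W = (0, 1).
1. J lies on line WR with WJ:JR = 1:4 ⇒ J = (0, 4/5)
2. M is the midpoint of WY ⇒ M = (1/2, 1/2)
3. H is the centroid of triangle RJY ⇒ H = (1/3, 4/15)
2·[WMH] = -1/5, 2·[MJW] = -1/10
[WMH]:[MJW] = -1/5:-1/10 = 2

[WMH]:[MJW] = 2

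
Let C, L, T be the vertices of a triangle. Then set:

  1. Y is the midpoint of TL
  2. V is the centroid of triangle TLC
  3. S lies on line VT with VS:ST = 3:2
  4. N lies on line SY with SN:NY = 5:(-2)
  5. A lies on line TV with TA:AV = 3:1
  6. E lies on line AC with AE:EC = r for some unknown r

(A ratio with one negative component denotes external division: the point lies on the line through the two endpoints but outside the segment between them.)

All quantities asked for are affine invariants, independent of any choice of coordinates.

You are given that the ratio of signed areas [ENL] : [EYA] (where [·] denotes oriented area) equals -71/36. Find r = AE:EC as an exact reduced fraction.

r = -4/3

Choose coordinates C = (0, 0), L = (1, 0), T = (0, 1).
1. Y is the midpoint of TL ⇒ Y = (1/2, 1/2)
2. V is the centroid of triangle TLC ⇒ V = (1/3, 1/3)
3. S lies on line VT with VS:ST = 3:2 ⇒ S = (2/15, 11/15)
4. N lies on line SY with SN:NY = 5:(-2) ⇒ N = (67/90, 31/90)
5. A lies on line TV with TA:AV = 3:1 ⇒ A = (1/4, 1/2)
6. With AE:EC = r, write λ = r/(r+1) so E = A + λ·(C−A); E is affine-linear in λ
Every point depending on E is an affine combination of E and λ-independent points, so each such coordinate is linear in λ; the λ² term in each signed area is a multiple of (C−A)×(C−A) = 0, so 2·[ENL] and 2·[EYA] are each linear in λ. Evaluating at λ=0 and λ=1:
  2·[ENL] = -77/360·λ − 47/360,   2·[EYA] = 1/8·λ
So [ENL]:[EYA] = (-77/360·λ − 47/360) / (1/8·λ). Setting this equal to -71/36:
  -77/360·λ − 47/360 = -71/36·(1/8·λ)  ⇒  λ = 4
Then r = λ/(1−λ) = (4)/(-3) = -4/3. Check: with r = -4/3, E = (-3/4, -3/2) and [ENL]:[EYA] = -71/36 as required.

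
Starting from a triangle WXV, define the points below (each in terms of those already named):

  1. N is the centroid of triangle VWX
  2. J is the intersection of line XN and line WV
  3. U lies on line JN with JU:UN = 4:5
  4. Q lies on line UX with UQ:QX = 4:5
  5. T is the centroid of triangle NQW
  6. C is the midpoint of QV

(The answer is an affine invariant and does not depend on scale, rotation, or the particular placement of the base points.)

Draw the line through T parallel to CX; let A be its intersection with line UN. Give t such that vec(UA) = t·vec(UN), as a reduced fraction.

Set W = (0, 0), X = (1, 0), V = (0, 1); any affine frame gives the same invariant.
1. N is the centroid of triangle VWX ⇒ N = (1/3, 1/3)
2. J is the intersection of line XN and line WV ⇒ J = (0, 1/2)
3. U lies on line JN with JU:UN = 4:5 ⇒ U = (4/27, 23/54)
4. Q lies on line UX with UQ:QX = 4:5 ⇒ Q = (128/243, 115/486)
5. T is the centroid of triangle NQW ⇒ T = (209/729, 277/1458)
6. C is the midpoint of QV ⇒ C = (64/243, 601/972)
through T parallel to CX: direction (179/243, -601/972); meets UN at A = (-149/729, 439/729)
A = U + t·(N−U) with t = -257/135

t = -257/135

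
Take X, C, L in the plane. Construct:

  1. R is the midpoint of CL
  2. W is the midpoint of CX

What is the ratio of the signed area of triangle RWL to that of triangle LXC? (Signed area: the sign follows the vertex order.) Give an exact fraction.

Set X = (0, 0), C = (1, 0), L = (0, 1); any affine frame gives the same invariant.
1. R is the midpoint of CL ⇒ R = (1/2, 1/2)
2. W is the midpoint of CX ⇒ W = (1/2, 0)
2·[RWL] = -1/4, 2·[LXC] = 1
[RWL]:[LXC] = -1/4:1 = -1/4

[RWL]:[LXC] = -1/4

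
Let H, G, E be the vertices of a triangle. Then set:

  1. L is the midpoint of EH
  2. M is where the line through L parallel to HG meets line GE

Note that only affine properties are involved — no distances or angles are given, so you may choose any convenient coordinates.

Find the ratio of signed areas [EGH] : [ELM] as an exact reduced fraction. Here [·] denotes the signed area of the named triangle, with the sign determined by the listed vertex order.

[EGH]:[ELM] = -4

Choose coordinates H = (0, 0), G = (1, 0), E = (0, 1).
1. L is the midpoint of EH ⇒ L = (0, 1/2)
2. M is where the line through L parallel to HG meets line GE ⇒ M = (1/2, 1/2)
2·[EGH] = -1, 2·[ELM] = 1/4
[EGH]:[ELM] = -1:1/4 = -4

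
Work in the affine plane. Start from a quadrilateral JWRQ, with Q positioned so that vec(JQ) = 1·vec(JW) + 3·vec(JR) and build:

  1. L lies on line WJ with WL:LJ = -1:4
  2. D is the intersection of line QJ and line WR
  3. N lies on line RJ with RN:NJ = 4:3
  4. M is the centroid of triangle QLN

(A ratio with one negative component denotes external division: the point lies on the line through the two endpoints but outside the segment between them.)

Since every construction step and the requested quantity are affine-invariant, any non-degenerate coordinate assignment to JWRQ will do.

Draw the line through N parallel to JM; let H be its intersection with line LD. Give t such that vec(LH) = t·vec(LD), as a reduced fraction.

t = 52/51

Choose coordinates J = (0, 0), W = (1, 0), R = (0, 1), Q = (1, 3).
1. L lies on line WJ with WL:LJ = -1:4 ⇒ L = (4/3, 0)
2. D is the intersection of line QJ and line WR ⇒ D = (1/4, 3/4)
3. N lies on line RJ with RN:NJ = 4:3 ⇒ N = (0, 3/7)
4. M is the centroid of triangle QLN ⇒ M = (7/9, 8/7)
through N parallel to JM: direction (7/9, 8/7); meets LD at H = (35/153, 13/17)
H = L + t·(D−L) with t = 52/51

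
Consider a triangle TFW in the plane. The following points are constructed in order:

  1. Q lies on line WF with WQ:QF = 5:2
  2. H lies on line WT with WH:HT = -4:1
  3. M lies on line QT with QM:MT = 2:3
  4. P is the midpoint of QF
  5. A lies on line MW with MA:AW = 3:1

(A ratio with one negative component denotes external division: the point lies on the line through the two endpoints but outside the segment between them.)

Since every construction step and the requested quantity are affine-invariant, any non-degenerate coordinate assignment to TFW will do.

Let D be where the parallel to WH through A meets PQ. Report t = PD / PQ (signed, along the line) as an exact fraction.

t = 21/4

Work in coordinates with T = (0, 0), F = (1, 0), W = (0, 1).
1. Q lies on line WF with WQ:QF = 5:2 ⇒ Q = (5/7, 2/7)
2. H lies on line WT with WH:HT = -4:1 ⇒ H = (0, -1/3)
3. M lies on line QT with QM:MT = 2:3 ⇒ M = (3/7, 6/35)
4. P is the midpoint of QF ⇒ P = (6/7, 1/7)
5. A lies on line MW with MA:AW = 3:1 ⇒ A = (3/28, 111/140)
through A parallel to WH: direction (0, -4/3); meets PQ at D = (3/28, 25/28)
D = P + t·(Q−P) with t = 21/4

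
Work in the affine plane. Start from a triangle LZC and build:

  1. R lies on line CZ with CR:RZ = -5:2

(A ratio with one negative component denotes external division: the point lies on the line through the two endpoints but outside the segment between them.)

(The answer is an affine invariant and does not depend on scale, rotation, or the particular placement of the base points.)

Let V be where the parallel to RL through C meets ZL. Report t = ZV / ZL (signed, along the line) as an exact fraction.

t = -3/2

Set L = (0, 0), Z = (1, 0), C = (0, 1); any affine frame gives the same invariant.
1. R lies on line CZ with CR:RZ = -5:2 ⇒ R = (5/3, -2/3)
through C parallel to RL: direction (-5/3, 2/3); meets ZL at V = (5/2, 0)
V = Z + t·(L−Z) with t = -3/2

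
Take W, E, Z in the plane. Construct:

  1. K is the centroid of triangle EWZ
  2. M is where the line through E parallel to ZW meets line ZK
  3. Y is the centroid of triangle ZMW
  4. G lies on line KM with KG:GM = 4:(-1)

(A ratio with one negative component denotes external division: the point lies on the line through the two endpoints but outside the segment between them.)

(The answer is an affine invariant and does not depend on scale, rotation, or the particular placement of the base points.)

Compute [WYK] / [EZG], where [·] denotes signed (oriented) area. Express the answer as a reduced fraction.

Work in coordinates with W = (0, 0), E = (1, 0), Z = (0, 1).
1. K is the centroid of triangle EWZ ⇒ K = (1/3, 1/3)
2. M is where the line through E parallel to ZW meets line ZK ⇒ M = (1, -1)
3. Y is the centroid of triangle ZMW ⇒ Y = (1/3, 0)
4. G lies on line KM with KG:GM = 4:(-1) ⇒ G = (11/9, -13/9)
2·[WYK] = 1/9, 2·[EZG] = 11/9
[WYK]:[EZG] = 1/9:11/9 = 1/11

[WYK]:[EZG] = 1/11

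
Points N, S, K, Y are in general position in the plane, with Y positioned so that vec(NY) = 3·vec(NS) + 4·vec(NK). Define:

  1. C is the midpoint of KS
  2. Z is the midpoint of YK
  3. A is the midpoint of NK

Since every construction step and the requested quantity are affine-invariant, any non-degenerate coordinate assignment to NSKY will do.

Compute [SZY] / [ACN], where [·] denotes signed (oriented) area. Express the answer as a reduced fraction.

[SZY]:[ACN] = 12

Set N = (0, 0), S = (1, 0), K = (0, 1), Y = (3, 4); any affine frame gives the same invariant.
1. C is the midpoint of KS ⇒ C = (1/2, 1/2)
2. Z is the midpoint of YK ⇒ Z = (3/2, 5/2)
3. A is the midpoint of NK ⇒ A = (0, 1/2)
2·[SZY] = -3, 2·[ACN] = -1/4
[SZY]:[ACN] = -3:-1/4 = 12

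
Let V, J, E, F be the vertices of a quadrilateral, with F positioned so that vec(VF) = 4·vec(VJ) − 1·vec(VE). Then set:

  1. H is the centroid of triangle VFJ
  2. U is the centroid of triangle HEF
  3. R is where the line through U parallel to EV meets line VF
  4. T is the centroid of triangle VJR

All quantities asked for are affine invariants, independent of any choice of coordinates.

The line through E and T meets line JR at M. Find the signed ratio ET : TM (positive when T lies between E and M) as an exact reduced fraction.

ET:TM = -62/17

Work in coordinates with V = (0, 0), J = (1, 0), E = (0, 1), F = (4, -1).
1. H is the centroid of triangle VFJ ⇒ H = (5/3, -1/3)
2. U is the centroid of triangle HEF ⇒ U = (17/9, -1/9)
3. R is where the line through U parallel to EV meets line VF ⇒ R = (17/9, -17/36)
4. T is the centroid of triangle VJR ⇒ T = (26/27, -17/108)
line ET meets JR at M = (65/93, 119/744)
T = E + t·(M−E) with t = 62/45, so ET:TM = 62/45:-17/45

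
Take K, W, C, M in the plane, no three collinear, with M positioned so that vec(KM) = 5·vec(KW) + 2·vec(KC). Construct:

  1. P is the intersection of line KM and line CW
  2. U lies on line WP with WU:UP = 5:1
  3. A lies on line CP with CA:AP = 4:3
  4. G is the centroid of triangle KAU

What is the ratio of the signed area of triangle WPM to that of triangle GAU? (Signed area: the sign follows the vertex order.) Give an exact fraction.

Work in coordinates with K = (0, 0), W = (1, 0), C = (0, 1), M = (5, 2).
1. P is the intersection of line KM and line CW ⇒ P = (5/7, 2/7)
2. U lies on line WP with WU:UP = 5:1 ⇒ U = (16/21, 5/21)
3. A lies on line CP with CA:AP = 4:3 ⇒ A = (20/49, 29/49)
4. G is the centroid of triangle KAU ⇒ G = (172/441, 122/441)
2·[WPM] = -12/7, 2·[GAU] = -52/441
[WPM]:[GAU] = -12/7:-52/441 = 189/13

[WPM]:[GAU] = 189/13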